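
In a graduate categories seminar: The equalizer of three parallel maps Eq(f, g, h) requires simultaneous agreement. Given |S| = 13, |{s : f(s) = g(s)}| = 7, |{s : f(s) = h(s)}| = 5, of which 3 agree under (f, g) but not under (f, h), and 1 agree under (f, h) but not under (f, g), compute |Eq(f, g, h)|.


Eq(f, g, h) is the triple-agreement set: points in S where all three
maps take the same value. Using inclusion-exclusion on the pairwise data:
Pair (f, g) agrees on 7 points; pair (f, h) on 5 points.
Points agreeing under (f, g) but not (f, h) = 3; under (f, h) but not (f, g) = 1.
Triple-agreement = agreement-in-(f, g) minus points that agree under (f, g) but not (f, h):
|Eq(f, g, h)| = 7 - 3 = 4
(cross-check via (f, h): 5 - 1 = 4.)

4


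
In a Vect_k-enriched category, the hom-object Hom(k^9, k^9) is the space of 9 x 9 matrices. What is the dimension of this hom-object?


In Vect-enriched categories, Hom(k^n, k^m) is the space of m x n matrices.
dim(Hom(k^9, k^9)) = 9 * 9 = 81

81


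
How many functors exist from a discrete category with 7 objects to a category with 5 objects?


A functor from a discrete category C to D is determined by
where each object maps. Each of the 7 objects of C can map
to any of the 5 objects of D independently.
Number of functors = 5^7 = 78125

78125


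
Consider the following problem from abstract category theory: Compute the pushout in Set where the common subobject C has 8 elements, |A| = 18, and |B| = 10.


The pushout A +_C B identifies the images of C in A and B.
|A +_C B| = |A| + |B| - |C| (for injections).
= 18 + 10 - 8 = 20

20


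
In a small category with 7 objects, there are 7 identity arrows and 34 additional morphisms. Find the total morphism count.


Each object has an identity morphism, giving 7 identities.
Adding the 34 non-identity morphisms:
Total = 7 + 34 = 41

41


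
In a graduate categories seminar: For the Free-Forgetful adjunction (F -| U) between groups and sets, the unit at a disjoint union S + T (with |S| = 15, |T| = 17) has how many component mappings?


The unit eta_X: X -> U(F(X)) of the Free-Forgetful adjunction
maps each element of X to a generator of F(X). For X = S + T (disjoint
union in Set), |S + T| = |S| + |T|.
Total mappings = 15 + 17 = 32.

32


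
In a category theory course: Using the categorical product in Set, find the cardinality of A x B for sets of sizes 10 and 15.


In Set, the product A x B is the Cartesian product.
By the universal property, |A x B| = |A| * |B|.
|A x B| = 10 * 15 = 150

150


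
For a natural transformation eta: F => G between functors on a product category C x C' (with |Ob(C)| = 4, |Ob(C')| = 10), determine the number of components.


A natural transformation eta: F => G assigns one component morphism per
object of the domain category.
The domain is the product category C x C', so
|Ob(C x C')| = |Ob(C)| * |Ob(C')| = 4 * 10 = 40.
Therefore eta has 40 component morphisms.

40


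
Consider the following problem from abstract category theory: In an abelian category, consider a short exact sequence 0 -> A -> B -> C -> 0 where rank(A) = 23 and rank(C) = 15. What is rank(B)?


For a short exact sequence 0 -> A -> B -> C -> 0,
rank is additive: rank(B) = rank(A) + rank(C).
rank(B) = 23 + 15 = 38

38


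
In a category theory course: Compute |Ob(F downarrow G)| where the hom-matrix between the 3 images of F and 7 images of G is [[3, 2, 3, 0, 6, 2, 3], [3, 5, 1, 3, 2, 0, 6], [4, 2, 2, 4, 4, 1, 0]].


Objects of (F downarrow G) are triples (a, b, h: F(a)->G(b)).
The count equals the sum of all entries in the hom-matrix.
sum(row 0) = 19
sum(row 1) = 20
sum(row 2) = 17
Grand total = 56

56


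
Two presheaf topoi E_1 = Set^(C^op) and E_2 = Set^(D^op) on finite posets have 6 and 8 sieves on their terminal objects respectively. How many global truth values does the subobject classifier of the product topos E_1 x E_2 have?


In a product of presheaf topoi E_1 x E_2, the subobject classifier
is Omega = Omega_1 x Omega_2 (componentwise), so
|Omega(top)| = |Omega_1(top_1)| * |Omega_2(top_2)|.
= 6 * 8 = 48.

48


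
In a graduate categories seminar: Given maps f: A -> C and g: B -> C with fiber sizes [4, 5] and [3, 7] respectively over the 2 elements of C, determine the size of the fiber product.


The pullback A x_C B consists of pairs (a, b) with f(a) = g(b).
For each element c in C, the fiber product has |f^-1(c)| * |g^-1(c)| elements.
Summing over C: 4 * 3 + 5 * 7
= 12 + 35 = 47

47


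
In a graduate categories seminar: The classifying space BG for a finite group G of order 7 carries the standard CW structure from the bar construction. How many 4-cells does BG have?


In the bar-construction CW model of BG, the n-cells are indexed by
n-tuples [g_1|...|g_n] of non-identity elements of G (degenerate
simplices with some g_i = e do not contribute cells), so there are
(|G| - 1)^n n-cells.
For dim = 4 with |G| = 7:
cells = (7 - 1)^4 = 6^4 = 1296

1296


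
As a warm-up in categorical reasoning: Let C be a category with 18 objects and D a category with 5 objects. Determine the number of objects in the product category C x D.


The product category C x D has objects that are pairs (c, d).
Number of pairs = |Ob(C)| * |Ob(D)| = 18 * 5 = 90

90


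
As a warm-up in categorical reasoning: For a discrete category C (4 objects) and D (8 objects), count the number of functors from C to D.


A functor from a discrete category C to D is determined by
where each object maps. Each of the 4 objects of C can map
to any of the 8 objects of D independently.
Number of functors = 8^4 = 4096

4096


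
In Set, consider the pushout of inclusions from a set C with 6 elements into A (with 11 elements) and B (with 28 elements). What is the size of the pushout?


The pushout A +_C B identifies the images of C in A and B.
|A +_C B| = |A| + |B| - |C| (for injections).
= 11 + 28 - 6 = 33

33


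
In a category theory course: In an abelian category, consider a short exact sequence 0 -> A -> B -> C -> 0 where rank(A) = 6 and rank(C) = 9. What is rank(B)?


For a short exact sequence 0 -> A -> B -> C -> 0,
rank is additive: rank(B) = rank(A) + rank(C).
rank(B) = 6 + 9 = 15

15


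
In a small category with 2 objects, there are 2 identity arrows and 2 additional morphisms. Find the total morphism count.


Each object has an identity morphism, giving 2 identities.
Adding the 2 non-identity morphisms:
Total = 2 + 2 = 4

4


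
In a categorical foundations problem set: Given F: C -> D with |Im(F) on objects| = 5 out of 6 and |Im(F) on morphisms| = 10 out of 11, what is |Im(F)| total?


The image of F consists of distinct objects and distinct morphisms.
|Im(F)| on objects = 5
|Im(F)| on morphisms = 10
Total image cardinality = 5 + 10 = 15

15


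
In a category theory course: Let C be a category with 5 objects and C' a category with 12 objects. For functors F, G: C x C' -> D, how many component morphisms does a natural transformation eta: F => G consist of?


A natural transformation eta: F => G assigns one component morphism per
object of the domain category.
The domain is the product category C x C', so
|Ob(C x C')| = |Ob(C)| * |Ob(C')| = 5 * 12 = 60.
Therefore eta has 60 component morphisms.

60


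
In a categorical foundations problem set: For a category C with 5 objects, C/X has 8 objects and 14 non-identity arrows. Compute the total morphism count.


In the slice category C/X, objects are morphisms to X.
Identity morphisms: 8 (one per object of C/X).
Non-identity morphisms: 14.
Total = 8 + 14 = 22

22


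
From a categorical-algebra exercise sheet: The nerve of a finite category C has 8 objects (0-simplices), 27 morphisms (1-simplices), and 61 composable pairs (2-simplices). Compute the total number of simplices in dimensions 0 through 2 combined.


The 2-skeleton of the nerve N(C) consists of simplices in dimensions 0, 1, 2:
  |N(C)_0| = 8 (objects)
  |N(C)_1| = 27 (morphisms)
  |N(C)_2| = 61 (composable pairs)
Total = 8 + 27 + 61 = 96

96


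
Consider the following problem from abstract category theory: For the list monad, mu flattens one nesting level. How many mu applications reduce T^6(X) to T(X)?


Each application of mu: T^2 -> T removes one layer of nesting.
Starting at depth 6 (i.e., T^6(X)), we need to reach T(X).
Number of mu applications = 6 - 1 = 5

5


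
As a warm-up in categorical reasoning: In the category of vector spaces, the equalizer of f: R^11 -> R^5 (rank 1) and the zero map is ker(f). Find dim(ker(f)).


The equalizer of f and the zero map is ker(f).
By the rank-nullity theorem: dim(ker(f)) = dim(domain) - rank(f).
dim(ker(f)) = 11 - 1 = 10

10


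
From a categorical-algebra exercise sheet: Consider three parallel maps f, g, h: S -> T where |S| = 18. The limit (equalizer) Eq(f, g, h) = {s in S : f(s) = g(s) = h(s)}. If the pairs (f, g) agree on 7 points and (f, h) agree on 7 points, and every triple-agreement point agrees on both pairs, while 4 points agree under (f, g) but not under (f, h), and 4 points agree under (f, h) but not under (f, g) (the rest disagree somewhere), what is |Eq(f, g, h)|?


Eq(f, g, h) is the triple-agreement set: points in S where all three
maps take the same value. Using inclusion-exclusion on the pairwise data:
Pair (f, g) agrees on 7 points; pair (f, h) on 7 points.
Points agreeing under (f, g) but not (f, h) = 4; under (f, h) but not (f, g) = 4.
Triple-agreement = agreement-in-(f, g) minus points that agree under (f, g) but not (f, h):
|Eq(f, g, h)| = 7 - 4 = 3
(cross-check via (f, h): 7 - 4 = 3.)

3


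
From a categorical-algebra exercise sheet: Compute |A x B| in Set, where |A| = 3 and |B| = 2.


In Set, the product A x B is the Cartesian product.
By the universal property, |A x B| = |A| * |B|.
|A x B| = 3 * 2 = 6

6


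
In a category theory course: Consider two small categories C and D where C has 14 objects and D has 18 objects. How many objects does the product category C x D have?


The product category C x D has objects that are pairs (c, d).
Number of pairs = |Ob(C)| * |Ob(D)| = 14 * 18 = 252

252


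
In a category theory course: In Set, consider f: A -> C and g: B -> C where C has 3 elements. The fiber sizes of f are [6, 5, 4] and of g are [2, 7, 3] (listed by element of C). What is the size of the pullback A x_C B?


The pullback A x_C B consists of pairs (a, b) with f(a) = g(b).
For each element c in C, the fiber product has |f^-1(c)| * |g^-1(c)| elements.
Summing over C: 6 * 2 + 5 * 7 + 4 * 3
= 12 + 35 + 12 = 59

59


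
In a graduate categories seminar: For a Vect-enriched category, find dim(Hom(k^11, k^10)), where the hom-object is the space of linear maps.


In Vect-enriched categories, Hom(k^n, k^m) is the space of m x n matrices.
dim(Hom(k^11, k^10)) = 10 * 11 = 110

110


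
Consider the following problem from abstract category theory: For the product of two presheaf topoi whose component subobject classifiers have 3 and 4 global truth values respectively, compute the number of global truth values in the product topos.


In a product of presheaf topoi E_1 x E_2, the subobject classifier
is Omega = Omega_1 x Omega_2 (componentwise), so
|Omega(top)| = |Omega_1(top_1)| * |Omega_2(top_2)|.
= 3 * 4 = 12.

12


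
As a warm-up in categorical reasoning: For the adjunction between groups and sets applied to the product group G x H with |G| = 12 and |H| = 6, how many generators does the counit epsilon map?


The counit epsilon_K: F(U(K)) -> K of the Free-Forgetful adjunction
maps |K| generators of F(U(K)) into K. For K = G x H (the product group),
|G x H| = |G| * |H|.
Total generators mapped = 12 * 6 = 72.

72


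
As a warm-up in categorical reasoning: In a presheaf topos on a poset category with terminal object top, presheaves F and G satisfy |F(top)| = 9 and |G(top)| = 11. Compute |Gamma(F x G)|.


Global sections of a presheaf on a poset with terminal top satisfy
Gamma(H) ~ H(top). Presheaves admit pointwise products, so
(F x G)(top) = F(top) x G(top) (Cartesian product).
|Gamma(F x G)| = |F(top)| * |G(top)| = 9 * 11 = 99.

99


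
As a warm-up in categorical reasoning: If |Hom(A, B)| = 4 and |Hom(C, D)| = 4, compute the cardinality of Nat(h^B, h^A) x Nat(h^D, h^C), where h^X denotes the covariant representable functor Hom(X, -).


By the Yoneda lemma, Nat(h^B, h^A) is isomorphic to Hom(A, B),
so |Nat(h^B, h^A)| = |Hom(A, B)| and |Nat(h^D, h^C)| = |Hom(C, D)|.
|Hom(A, B)| = 4, |Hom(C, D)| = 4.
|Nat(h^B, h^A) x Nat(h^D, h^C)| = 4 * 4 = 16

16


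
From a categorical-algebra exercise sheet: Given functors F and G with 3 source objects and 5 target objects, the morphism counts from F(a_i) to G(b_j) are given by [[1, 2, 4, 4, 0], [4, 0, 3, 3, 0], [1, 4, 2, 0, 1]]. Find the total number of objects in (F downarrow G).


Objects of (F downarrow G) are triples (a, b, h: F(a)->G(b)).
The count equals the sum of all entries in the hom-matrix.
sum(row 0) = 11
sum(row 1) = 10
sum(row 2) = 8
Grand total = 29

29


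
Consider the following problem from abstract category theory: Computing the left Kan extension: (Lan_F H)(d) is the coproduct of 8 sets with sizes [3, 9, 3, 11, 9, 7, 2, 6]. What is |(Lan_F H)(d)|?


Pointwise, the left Kan extension (Lan_F H)(d) is the colimit, indexed
by the comma category (F downarrow d), of H composed with the
projection (F downarrow d) -> C. Here that colimit is given
as a coproduct (disjoint union) of sets, so its cardinality is the
sum of the sizes of the summands.
Coproduct of sets with sizes: 3 + 9 + 3 + 11 + 9 + 7 + 2 + 6
= 50

50


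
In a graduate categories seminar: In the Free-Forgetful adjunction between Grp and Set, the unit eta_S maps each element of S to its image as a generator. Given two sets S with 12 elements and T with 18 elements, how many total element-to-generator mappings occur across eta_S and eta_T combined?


The unit eta_X: X -> U(F(X)) of the Free-Forgetful adjunction
maps each element of X to a generator of F(X). For X = S + T (disjoint
union in Set), |S + T| = |S| + |T|.
Total mappings = 12 + 18 = 30.

30


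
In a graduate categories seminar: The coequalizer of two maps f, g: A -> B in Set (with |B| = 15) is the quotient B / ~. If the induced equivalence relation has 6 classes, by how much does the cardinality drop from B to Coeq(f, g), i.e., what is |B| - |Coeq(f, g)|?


The coequalizer Coeq(f, g) = B / ~ has one element per equivalence class.
|B| = 15, |Coeq(f, g)| = 6.
|B| - |Coeq(f, g)| = 15 - 6 = 9.

9


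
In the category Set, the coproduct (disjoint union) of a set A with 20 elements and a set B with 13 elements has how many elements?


In Set, the coproduct A + B is the disjoint union.
|A + B| = |A| + |B| = 20 + 13 = 33

33


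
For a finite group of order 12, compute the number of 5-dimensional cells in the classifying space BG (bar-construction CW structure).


In the bar-construction CW model of BG, the n-cells are indexed by
n-tuples [g_1|...|g_n] of non-identity elements of G (degenerate
simplices with some g_i = e do not contribute cells), so there are
(|G| - 1)^n n-cells.
For dim = 5 with |G| = 12:
cells = (12 - 1)^5 = 11^5 = 161051

161051


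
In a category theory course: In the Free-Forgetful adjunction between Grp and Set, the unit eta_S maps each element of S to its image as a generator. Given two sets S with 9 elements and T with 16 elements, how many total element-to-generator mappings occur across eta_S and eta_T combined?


The unit eta_X: X -> U(F(X)) of the Free-Forgetful adjunction
maps each element of X to a generator of F(X). For X = S + T (disjoint
union in Set), |S + T| = |S| + |T|.
Total mappings = 9 + 16 = 25.

25


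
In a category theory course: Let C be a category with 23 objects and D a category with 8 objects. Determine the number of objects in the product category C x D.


The product category C x D has objects that are pairs (c, d).
Number of pairs = |Ob(C)| * |Ob(D)| = 23 * 8 = 184

184


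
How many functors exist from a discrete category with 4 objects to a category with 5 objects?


A functor from a discrete category C to D is determined by
where each object maps. Each of the 4 objects of C can map
to any of the 5 objects of D independently.
Number of functors = 5^4 = 625

625


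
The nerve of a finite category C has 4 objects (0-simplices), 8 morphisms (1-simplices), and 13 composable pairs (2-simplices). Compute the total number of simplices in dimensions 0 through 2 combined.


The 2-skeleton of the nerve N(C) consists of simplices in dimensions 0, 1, 2:
  |N(C)_0| = 4 (objects)
  |N(C)_1| = 8 (morphisms)
  |N(C)_2| = 13 (composable pairs)
Total = 4 + 8 + 13 = 25

25


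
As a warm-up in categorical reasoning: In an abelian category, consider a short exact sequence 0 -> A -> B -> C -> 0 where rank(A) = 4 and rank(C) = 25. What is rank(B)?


For a short exact sequence 0 -> A -> B -> C -> 0,
rank is additive: rank(B) = rank(A) + rank(C).
rank(B) = 4 + 25 = 29

29


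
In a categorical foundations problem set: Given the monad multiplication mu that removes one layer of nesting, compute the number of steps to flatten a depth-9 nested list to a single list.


Each application of mu: T^2 -> T removes one layer of nesting.
Starting at depth 9 (i.e., T^9(X)), we need to reach T(X).
Number of mu applications = 9 - 1 = 8

8


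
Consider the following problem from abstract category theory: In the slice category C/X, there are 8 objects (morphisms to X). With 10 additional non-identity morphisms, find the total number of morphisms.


In the slice category C/X, objects are morphisms to X.
Identity morphisms: 8 (one per object of C/X).
Non-identity morphisms: 10.
Total = 8 + 10 = 18

18


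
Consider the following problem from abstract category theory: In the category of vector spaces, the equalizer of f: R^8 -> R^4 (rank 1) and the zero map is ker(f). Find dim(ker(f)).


The equalizer of f and the zero map is ker(f).
By the rank-nullity theorem: dim(ker(f)) = dim(domain) - rank(f).
dim(ker(f)) = 8 - 1 = 7

7


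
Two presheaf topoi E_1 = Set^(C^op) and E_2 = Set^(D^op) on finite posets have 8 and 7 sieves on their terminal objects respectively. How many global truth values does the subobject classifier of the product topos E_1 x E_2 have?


In a product of presheaf topoi E_1 x E_2, the subobject classifier
is Omega = Omega_1 x Omega_2 (componentwise), so
|Omega(top)| = |Omega_1(top_1)| * |Omega_2(top_2)|.
= 8 * 7 = 56.

56


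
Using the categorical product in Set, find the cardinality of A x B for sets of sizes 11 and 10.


In Set, the product A x B is the Cartesian product.
By the universal property, |A x B| = |A| * |B|.
|A x B| = 11 * 10 = 110

110


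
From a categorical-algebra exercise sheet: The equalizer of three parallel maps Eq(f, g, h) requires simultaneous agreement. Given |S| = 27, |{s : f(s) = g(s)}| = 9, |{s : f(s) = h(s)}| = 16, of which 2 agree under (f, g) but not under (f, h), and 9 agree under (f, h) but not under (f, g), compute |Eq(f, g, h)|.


Eq(f, g, h) is the triple-agreement set: points in S where all three
maps take the same value. Using inclusion-exclusion on the pairwise data:
Pair (f, g) agrees on 9 points; pair (f, h) on 16 points.
Points agreeing under (f, g) but not (f, h) = 2; under (f, h) but not (f, g) = 9.
Triple-agreement = agreement-in-(f, g) minus points that agree under (f, g) but not (f, h):
|Eq(f, g, h)| = 9 - 2 = 7
(cross-check via (f, h): 16 - 9 = 7.)

7


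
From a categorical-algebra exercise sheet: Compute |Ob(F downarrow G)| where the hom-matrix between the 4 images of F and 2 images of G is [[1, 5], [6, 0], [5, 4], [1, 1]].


Objects of (F downarrow G) are triples (a, b, h: F(a)->G(b)).
The count equals the sum of all entries in the hom-matrix.
sum(row 0) = 6
sum(row 1) = 6
sum(row 2) = 9
sum(row 3) = 2
Grand total = 23

23


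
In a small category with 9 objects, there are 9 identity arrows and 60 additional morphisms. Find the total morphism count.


Each object has an identity morphism, giving 9 identities.
Adding the 60 non-identity morphisms:
Total = 9 + 60 = 69

69


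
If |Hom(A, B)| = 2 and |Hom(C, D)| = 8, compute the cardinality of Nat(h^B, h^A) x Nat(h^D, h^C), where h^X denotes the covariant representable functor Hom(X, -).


By the Yoneda lemma, Nat(h^B, h^A) is isomorphic to Hom(A, B),
so |Nat(h^B, h^A)| = |Hom(A, B)| and |Nat(h^D, h^C)| = |Hom(C, D)|.
|Hom(A, B)| = 2, |Hom(C, D)| = 8.
|Nat(h^B, h^A) x Nat(h^D, h^C)| = 2 * 8 = 16

16


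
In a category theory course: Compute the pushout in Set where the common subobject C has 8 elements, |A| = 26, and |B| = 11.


The pushout A +_C B identifies the images of C in A and B.
|A +_C B| = |A| + |B| - |C| (for injections).
= 26 + 11 - 8 = 29

29


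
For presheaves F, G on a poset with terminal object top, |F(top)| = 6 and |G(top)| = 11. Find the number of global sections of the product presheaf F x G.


Global sections of a presheaf on a poset with terminal top satisfy
Gamma(H) ~ H(top). Presheaves admit pointwise products, so
(F x G)(top) = F(top) x G(top) (Cartesian product).
|Gamma(F x G)| = |F(top)| * |G(top)| = 6 * 11 = 66.

66


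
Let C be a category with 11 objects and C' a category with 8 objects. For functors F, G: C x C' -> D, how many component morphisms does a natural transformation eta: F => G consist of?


A natural transformation eta: F => G assigns one component morphism per
object of the domain category.
The domain is the product category C x C', so
|Ob(C x C')| = |Ob(C)| * |Ob(C')| = 11 * 8 = 88.
Therefore eta has 88 component morphisms.

88


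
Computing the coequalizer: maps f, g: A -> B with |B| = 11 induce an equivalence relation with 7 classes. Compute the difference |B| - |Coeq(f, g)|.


The coequalizer Coeq(f, g) = B / ~ has one element per equivalence class.
|B| = 11, |Coeq(f, g)| = 7.
|B| - |Coeq(f, g)| = 11 - 7 = 4.

4


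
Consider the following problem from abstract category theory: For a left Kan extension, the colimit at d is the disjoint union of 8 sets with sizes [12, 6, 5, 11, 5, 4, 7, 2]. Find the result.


Pointwise, the left Kan extension (Lan_F H)(d) is the colimit, indexed
by the comma category (F downarrow d), of H composed with the
projection (F downarrow d) -> C. Here that colimit is given
as a coproduct (disjoint union) of sets, so its cardinality is the
sum of the sizes of the summands.
Coproduct of sets with sizes: 12 + 6 + 5 + 11 + 5 + 4 + 7 + 2
= 52

52


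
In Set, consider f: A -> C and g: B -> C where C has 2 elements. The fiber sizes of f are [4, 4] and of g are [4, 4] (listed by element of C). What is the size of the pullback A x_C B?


The pullback A x_C B consists of pairs (a, b) with f(a) = g(b).
For each element c in C, the fiber product has |f^-1(c)| * |g^-1(c)| elements.
Summing over C: 4 * 4 + 4 * 4
= 16 + 16 = 32

32


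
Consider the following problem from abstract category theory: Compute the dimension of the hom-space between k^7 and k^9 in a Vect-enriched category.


In Vect-enriched categories, Hom(k^n, k^m) is the space of m x n matrices.
dim(Hom(k^7, k^9)) = 9 * 7 = 63

63


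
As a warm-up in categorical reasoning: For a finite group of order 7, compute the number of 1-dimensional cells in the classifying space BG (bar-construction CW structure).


In the bar-construction CW model of BG, the n-cells are indexed by
n-tuples [g_1|...|g_n] of non-identity elements of G (degenerate
simplices with some g_i = e do not contribute cells), so there are
(|G| - 1)^n n-cells.
For dim = 1 with |G| = 7:
cells = (7 - 1)^1 = 6^1 = 6

6


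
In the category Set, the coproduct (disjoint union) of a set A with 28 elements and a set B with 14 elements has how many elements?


In Set, the coproduct A + B is the disjoint union.
|A + B| = |A| + |B| = 28 + 14 = 42

42


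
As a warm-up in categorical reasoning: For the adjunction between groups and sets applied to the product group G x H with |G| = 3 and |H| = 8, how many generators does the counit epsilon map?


The counit epsilon_K: F(U(K)) -> K of the Free-Forgetful adjunction
maps |K| generators of F(U(K)) into K. For K = G x H (the product group),
|G x H| = |G| * |H|.
Total generators mapped = 3 * 8 = 24.

24


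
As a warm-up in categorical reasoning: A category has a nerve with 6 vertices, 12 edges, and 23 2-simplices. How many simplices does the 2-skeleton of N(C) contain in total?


The 2-skeleton of the nerve N(C) consists of simplices in dimensions 0, 1, 2:
  |N(C)_0| = 6 (objects)
  |N(C)_1| = 12 (morphisms)
  |N(C)_2| = 23 (composable pairs)
Total = 6 + 12 + 23 = 41

41


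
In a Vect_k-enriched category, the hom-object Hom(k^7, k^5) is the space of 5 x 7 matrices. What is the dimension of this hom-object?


In Vect-enriched categories, Hom(k^n, k^m) is the space of m x n matrices.
dim(Hom(k^7, k^5)) = 5 * 7 = 35

35


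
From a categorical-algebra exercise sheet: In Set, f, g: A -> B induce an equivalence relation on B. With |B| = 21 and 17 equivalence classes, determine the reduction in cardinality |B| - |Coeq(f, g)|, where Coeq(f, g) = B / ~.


The coequalizer Coeq(f, g) = B / ~ has one element per equivalence class.
|B| = 21, |Coeq(f, g)| = 17.
|B| - |Coeq(f, g)| = 21 - 17 = 4.

4


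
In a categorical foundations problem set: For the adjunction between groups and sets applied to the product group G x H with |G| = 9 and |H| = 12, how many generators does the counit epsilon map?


The counit epsilon_K: F(U(K)) -> K of the Free-Forgetful adjunction
maps |K| generators of F(U(K)) into K. For K = G x H (the product group),
|G x H| = |G| * |H|.
Total generators mapped = 9 * 12 = 108.

108


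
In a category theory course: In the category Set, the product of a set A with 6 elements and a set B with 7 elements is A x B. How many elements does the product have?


In Set, the product A x B is the Cartesian product.
By the universal property, |A x B| = |A| * |B|.
|A x B| = 6 * 7 = 42

42


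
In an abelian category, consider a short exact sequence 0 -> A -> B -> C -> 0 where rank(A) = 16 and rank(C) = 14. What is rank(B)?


For a short exact sequence 0 -> A -> B -> C -> 0,
rank is additive: rank(B) = rank(A) + rank(C).
rank(B) = 16 + 14 = 30

30


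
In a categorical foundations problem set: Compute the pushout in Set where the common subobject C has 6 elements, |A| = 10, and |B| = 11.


The pushout A +_C B identifies the images of C in A and B.
|A +_C B| = |A| + |B| - |C| (for injections).
= 10 + 11 - 6 = 15

15


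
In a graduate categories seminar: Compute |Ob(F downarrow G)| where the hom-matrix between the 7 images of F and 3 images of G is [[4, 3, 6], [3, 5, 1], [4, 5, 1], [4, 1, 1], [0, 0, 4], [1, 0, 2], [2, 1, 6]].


Objects of (F downarrow G) are triples (a, b, h: F(a)->G(b)).
The count equals the sum of all entries in the hom-matrix.
sum(row 0) = 13
sum(row 1) = 9
sum(row 2) = 10
sum(row 3) = 6
sum(row 4) = 4
sum(row 5) = 3
sum(row 6) = 9
Grand total = 54

54


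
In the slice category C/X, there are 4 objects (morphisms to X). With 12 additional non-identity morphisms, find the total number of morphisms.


In the slice category C/X, objects are morphisms to X.
Identity morphisms: 4 (one per object of C/X).
Non-identity morphisms: 12.
Total = 4 + 12 = 16

16


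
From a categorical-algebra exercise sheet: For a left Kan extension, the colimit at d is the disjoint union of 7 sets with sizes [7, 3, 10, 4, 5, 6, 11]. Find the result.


Pointwise, the left Kan extension (Lan_F H)(d) is the colimit, indexed
by the comma category (F downarrow d), of H composed with the
projection (F downarrow d) -> C. Here that colimit is given
as a coproduct (disjoint union) of sets, so its cardinality is the
sum of the sizes of the summands.
Coproduct of sets with sizes: 7 + 3 + 10 + 4 + 5 + 6 + 11
= 46

46


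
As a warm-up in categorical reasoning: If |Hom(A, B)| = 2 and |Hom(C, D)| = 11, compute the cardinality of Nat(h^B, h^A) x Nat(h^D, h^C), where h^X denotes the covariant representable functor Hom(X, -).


By the Yoneda lemma, Nat(h^B, h^A) is isomorphic to Hom(A, B),
so |Nat(h^B, h^A)| = |Hom(A, B)| and |Nat(h^D, h^C)| = |Hom(C, D)|.
|Hom(A, B)| = 2, |Hom(C, D)| = 11.
|Nat(h^B, h^A) x Nat(h^D, h^C)| = 2 * 11 = 22

22


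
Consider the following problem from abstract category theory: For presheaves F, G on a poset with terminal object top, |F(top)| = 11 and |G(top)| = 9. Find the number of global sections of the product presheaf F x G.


Global sections of a presheaf on a poset with terminal top satisfy
Gamma(H) ~ H(top). Presheaves admit pointwise products, so
(F x G)(top) = F(top) x G(top) (Cartesian product).
|Gamma(F x G)| = |F(top)| * |G(top)| = 11 * 9 = 99.

99


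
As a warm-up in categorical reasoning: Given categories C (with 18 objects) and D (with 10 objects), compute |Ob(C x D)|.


The product category C x D has objects that are pairs (c, d).
Number of pairs = |Ob(C)| * |Ob(D)| = 18 * 10 = 180

180


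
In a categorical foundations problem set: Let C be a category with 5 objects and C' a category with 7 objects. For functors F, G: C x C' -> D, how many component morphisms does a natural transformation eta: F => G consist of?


A natural transformation eta: F => G assigns one component morphism per
object of the domain category.
The domain is the product category C x C', so
|Ob(C x C')| = |Ob(C)| * |Ob(C')| = 5 * 7 = 35.
Therefore eta has 35 component morphisms.

35


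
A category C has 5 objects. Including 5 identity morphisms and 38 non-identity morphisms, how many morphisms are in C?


Each object has an identity morphism, giving 5 identities.
Adding the 38 non-identity morphisms:
Total = 5 + 38 = 43

43


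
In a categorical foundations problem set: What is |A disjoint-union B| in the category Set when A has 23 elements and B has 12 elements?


In Set, the coproduct A + B is the disjoint union.
|A + B| = |A| + |B| = 23 + 12 = 35

35


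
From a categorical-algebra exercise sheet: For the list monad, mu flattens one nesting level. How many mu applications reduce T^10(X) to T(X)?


Each application of mu: T^2 -> T removes one layer of nesting.
Starting at depth 10 (i.e., T^10(X)), we need to reach T(X).
Number of mu applications = 10 - 1 = 9

9


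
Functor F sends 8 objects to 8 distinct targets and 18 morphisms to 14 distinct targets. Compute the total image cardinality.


The image of F consists of distinct objects and distinct morphisms.
|Im(F)| on objects = 8
|Im(F)| on morphisms = 14
Total image cardinality = 8 + 14 = 22

22


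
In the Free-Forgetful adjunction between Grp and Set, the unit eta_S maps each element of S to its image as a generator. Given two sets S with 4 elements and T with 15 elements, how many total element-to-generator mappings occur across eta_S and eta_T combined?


The unit eta_X: X -> U(F(X)) of the Free-Forgetful adjunction
maps each element of X to a generator of F(X). For X = S + T (disjoint
union in Set), |S + T| = |S| + |T|.
Total mappings = 4 + 15 = 19.

19


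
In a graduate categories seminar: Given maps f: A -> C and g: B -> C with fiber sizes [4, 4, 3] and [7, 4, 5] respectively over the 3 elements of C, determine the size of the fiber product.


The pullback A x_C B consists of pairs (a, b) with f(a) = g(b).
For each element c in C, the fiber product has |f^-1(c)| * |g^-1(c)| elements.
Summing over C: 4 * 7 + 4 * 4 + 3 * 5
= 28 + 16 + 15 = 59

59


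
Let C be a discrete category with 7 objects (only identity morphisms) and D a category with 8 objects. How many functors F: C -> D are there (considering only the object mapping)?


A functor from a discrete category C to D is determined by
where each object maps. Each of the 7 objects of C can map
to any of the 8 objects of D independently.
Number of functors = 8^7 = 2097152

2097152


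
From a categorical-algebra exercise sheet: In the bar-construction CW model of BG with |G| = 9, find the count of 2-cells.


In the bar-construction CW model of BG, the n-cells are indexed by
n-tuples [g_1|...|g_n] of non-identity elements of G (degenerate
simplices with some g_i = e do not contribute cells), so there are
(|G| - 1)^n n-cells.
For dim = 2 with |G| = 9:
cells = (9 - 1)^2 = 8^2 = 64

64


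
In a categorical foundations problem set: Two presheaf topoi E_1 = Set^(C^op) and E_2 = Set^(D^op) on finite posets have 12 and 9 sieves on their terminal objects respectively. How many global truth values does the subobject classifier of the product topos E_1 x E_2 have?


In a product of presheaf topoi E_1 x E_2, the subobject classifier
is Omega = Omega_1 x Omega_2 (componentwise), so
|Omega(top)| = |Omega_1(top_1)| * |Omega_2(top_2)|.
= 12 * 9 = 108.

108


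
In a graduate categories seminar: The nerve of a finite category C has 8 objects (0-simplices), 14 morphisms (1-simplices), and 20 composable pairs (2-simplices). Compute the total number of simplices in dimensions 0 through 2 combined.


The 2-skeleton of the nerve N(C) consists of simplices in dimensions 0, 1, 2:
  |N(C)_0| = 8 (objects)
  |N(C)_1| = 14 (morphisms)
  |N(C)_2| = 20 (composable pairs)
Total = 8 + 14 + 20 = 42

42


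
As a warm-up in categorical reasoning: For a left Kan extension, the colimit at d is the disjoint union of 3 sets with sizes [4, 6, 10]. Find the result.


Pointwise, the left Kan extension (Lan_F H)(d) is the colimit, indexed
by the comma category (F downarrow d), of H composed with the
projection (F downarrow d) -> C. Here that colimit is given
as a coproduct (disjoint union) of sets, so its cardinality is the
sum of the sizes of the summands.
Coproduct of sets with sizes: 4 + 6 + 10
= 20

20


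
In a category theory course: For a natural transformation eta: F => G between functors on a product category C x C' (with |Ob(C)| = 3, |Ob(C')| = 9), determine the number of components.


A natural transformation eta: F => G assigns one component morphism per
object of the domain category.
The domain is the product category C x C', so
|Ob(C x C')| = |Ob(C)| * |Ob(C')| = 3 * 9 = 27.
Therefore eta has 27 component morphisms.

27


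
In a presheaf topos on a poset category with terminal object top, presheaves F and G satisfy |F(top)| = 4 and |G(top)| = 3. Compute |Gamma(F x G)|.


Global sections of a presheaf on a poset with terminal top satisfy
Gamma(H) ~ H(top). Presheaves admit pointwise products, so
(F x G)(top) = F(top) x G(top) (Cartesian product).
|Gamma(F x G)| = |F(top)| * |G(top)| = 4 * 3 = 12.

12


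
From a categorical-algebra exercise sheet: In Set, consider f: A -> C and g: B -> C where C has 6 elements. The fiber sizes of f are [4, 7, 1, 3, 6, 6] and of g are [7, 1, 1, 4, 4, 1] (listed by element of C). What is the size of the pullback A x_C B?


The pullback A x_C B consists of pairs (a, b) with f(a) = g(b).
For each element c in C, the fiber product has |f^-1(c)| * |g^-1(c)| elements.
Summing over C: 4 * 7 + 7 * 1 + 1 * 1 + 3 * 4 + 6 * 4 + 6 * 1
= 28 + 7 + 1 + 12 + 24 + 6 = 78

78


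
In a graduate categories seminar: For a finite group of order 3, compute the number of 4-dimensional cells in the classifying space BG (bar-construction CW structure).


In the bar-construction CW model of BG, the n-cells are indexed by
n-tuples [g_1|...|g_n] of non-identity elements of G (degenerate
simplices with some g_i = e do not contribute cells), so there are
(|G| - 1)^n n-cells.
For dim = 4 with |G| = 3:
cells = (3 - 1)^4 = 2^4 = 16

16


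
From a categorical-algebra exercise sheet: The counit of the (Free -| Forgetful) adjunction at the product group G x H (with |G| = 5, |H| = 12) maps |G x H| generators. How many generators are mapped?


The counit epsilon_K: F(U(K)) -> K of the Free-Forgetful adjunction
maps |K| generators of F(U(K)) into K. For K = G x H (the product group),
|G x H| = |G| * |H|.
Total generators mapped = 5 * 12 = 60.

60


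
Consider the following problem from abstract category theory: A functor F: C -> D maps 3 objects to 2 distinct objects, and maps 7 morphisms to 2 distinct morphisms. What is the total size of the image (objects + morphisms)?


The image of F consists of distinct objects and distinct morphisms.
|Im(F)| on objects = 2
|Im(F)| on morphisms = 2
Total image cardinality = 2 + 2 = 4

4


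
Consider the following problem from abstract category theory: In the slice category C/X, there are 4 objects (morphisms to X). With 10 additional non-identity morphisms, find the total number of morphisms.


In the slice category C/X, objects are morphisms to X.
Identity morphisms: 4 (one per object of C/X).
Non-identity morphisms: 10.
Total = 4 + 10 = 14

14


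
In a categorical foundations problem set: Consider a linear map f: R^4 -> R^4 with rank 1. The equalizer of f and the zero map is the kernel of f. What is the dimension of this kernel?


The equalizer of f and the zero map is ker(f).
By the rank-nullity theorem: dim(ker(f)) = dim(domain) - rank(f).
dim(ker(f)) = 4 - 1 = 3

3


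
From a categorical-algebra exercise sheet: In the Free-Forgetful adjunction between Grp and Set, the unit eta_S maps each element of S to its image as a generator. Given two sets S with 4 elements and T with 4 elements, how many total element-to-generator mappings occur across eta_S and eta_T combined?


The unit eta_X: X -> U(F(X)) of the Free-Forgetful adjunction
maps each element of X to a generator of F(X). For X = S + T (disjoint
union in Set), |S + T| = |S| + |T|.
Total mappings = 4 + 4 = 8.

8


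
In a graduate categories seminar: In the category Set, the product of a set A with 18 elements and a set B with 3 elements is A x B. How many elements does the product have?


In Set, the product A x B is the Cartesian product.
By the universal property, |A x B| = |A| * |B|.
|A x B| = 18 * 3 = 54

54


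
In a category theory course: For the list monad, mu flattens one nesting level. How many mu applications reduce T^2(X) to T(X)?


Each application of mu: T^2 -> T removes one layer of nesting.
Starting at depth 2 (i.e., T^2(X)), we need to reach T(X).
Number of mu applications = 2 - 1 = 1

1


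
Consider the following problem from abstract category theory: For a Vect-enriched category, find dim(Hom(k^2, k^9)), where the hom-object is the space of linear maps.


In Vect-enriched categories, Hom(k^n, k^m) is the space of m x n matrices.
dim(Hom(k^2, k^9)) = 9 * 2 = 18

18


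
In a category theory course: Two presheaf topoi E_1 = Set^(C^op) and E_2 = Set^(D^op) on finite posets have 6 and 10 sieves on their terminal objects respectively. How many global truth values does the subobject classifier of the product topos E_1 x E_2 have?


In a product of presheaf topoi E_1 x E_2, the subobject classifier
is Omega = Omega_1 x Omega_2 (componentwise), so
|Omega(top)| = |Omega_1(top_1)| * |Omega_2(top_2)|.
= 6 * 10 = 60.

60


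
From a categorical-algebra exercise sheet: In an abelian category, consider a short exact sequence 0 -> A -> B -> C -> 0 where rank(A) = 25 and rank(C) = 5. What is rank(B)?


For a short exact sequence 0 -> A -> B -> C -> 0,
rank is additive: rank(B) = rank(A) + rank(C).
rank(B) = 25 + 5 = 30

30


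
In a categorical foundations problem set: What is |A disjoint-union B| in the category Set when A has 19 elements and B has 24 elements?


In Set, the coproduct A + B is the disjoint union.
|A + B| = |A| + |B| = 19 + 24 = 43

43


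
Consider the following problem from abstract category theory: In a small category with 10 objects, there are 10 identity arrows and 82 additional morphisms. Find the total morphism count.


Each object has an identity morphism, giving 10 identities.
Adding the 82 non-identity morphisms:
Total = 10 + 82 = 92

92


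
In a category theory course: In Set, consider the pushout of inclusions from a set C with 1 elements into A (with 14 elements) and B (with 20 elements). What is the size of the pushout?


The pushout A +_C B identifies the images of C in A and B.
|A +_C B| = |A| + |B| - |C| (for injections).
= 14 + 20 - 1 = 33

33
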